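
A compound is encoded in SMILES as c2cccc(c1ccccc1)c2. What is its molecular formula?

C12H10

Heavy atoms from the SMILES: 12 C.
Implicit hydrogens by atom environment:
  10 × C (aromatic): 1 H each → 10
  2 × C (aromatic): no H
  Total hydrogens = 10.
Molecular formula: C12H10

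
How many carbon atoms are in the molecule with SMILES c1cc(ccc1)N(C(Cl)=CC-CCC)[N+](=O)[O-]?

The symbol for carbon appears 12 times in the SMILES. Lowercase c denotes aromatic carbon and counts toward C.

12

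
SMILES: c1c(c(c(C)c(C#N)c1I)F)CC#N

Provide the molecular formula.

C10H6FIN2

Heavy atoms from the SMILES: 10 C, 1 F, 1 I, 2 N.
Implicit hydrogens by atom environment:
  5 × C (aromatic): no H
  2 × C: no H
  2 × N: no H
  1 × C: 3 H
  1 × C: 2 H
  1 × C (aromatic): 1 H
  1 × F: no H
  1 × I: no H
  Total hydrogens = 6.
Molecular formula: C10H6FIN2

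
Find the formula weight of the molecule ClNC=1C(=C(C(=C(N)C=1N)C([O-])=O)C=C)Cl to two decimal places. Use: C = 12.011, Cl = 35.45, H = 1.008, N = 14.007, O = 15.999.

261.08

Molecular formula: C9H8Cl2N3O2-.
M = 9×12.011 + 2×35.45 + 8×1.008 + 3×14.007 + 2×15.999 = 261.08 g/mol.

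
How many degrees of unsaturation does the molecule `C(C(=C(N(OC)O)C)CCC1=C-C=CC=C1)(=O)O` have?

6

Molecular formula from the SMILES: C13H17NO4.
DoU = (2C + 2 + N − H − X)/2 = (2·13 + 2 + 1 − 17 − 0)/2 = 12/2 = 6.
(Structurally: 1 ring(s) + 5 π bond(s) = 6.)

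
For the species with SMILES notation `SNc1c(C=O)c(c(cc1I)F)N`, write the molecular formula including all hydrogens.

C7H6FIN2OS

Heavy atoms from the SMILES: 7 C, 1 F, 1 I, 2 N, 1 O, 1 S.
Implicit hydrogens by atom environment:
  5 × C (aromatic): no H
  1 × C (aromatic): 1 H
  1 × C: 1 H
  1 × F: no H
  1 × I: no H
  1 × N: 2 H
  1 × N: 1 H
  1 × O: no H
  1 × S: 1 H
  Total hydrogens = 6.
Molecular formula: C7H6FIN2OS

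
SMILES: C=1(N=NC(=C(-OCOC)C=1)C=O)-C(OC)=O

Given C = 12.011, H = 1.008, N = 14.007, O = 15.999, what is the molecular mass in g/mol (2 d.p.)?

226.19

Molecular formula: C9H10N2O5.
M = 9×12.011 + 10×1.008 + 2×14.007 + 5×15.999 = 226.19 g/mol.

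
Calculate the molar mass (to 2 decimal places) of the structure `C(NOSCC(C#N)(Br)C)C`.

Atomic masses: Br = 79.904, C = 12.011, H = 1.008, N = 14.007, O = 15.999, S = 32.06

Molecular formula: C6H11BrN2OS.
M = 1×79.904 + 6×12.011 + 11×1.008 + 2×14.007 + 1×15.999 + 1×32.06 = 239.13 g/mol.

239.13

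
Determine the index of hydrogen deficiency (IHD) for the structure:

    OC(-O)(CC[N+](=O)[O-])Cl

Molecular formula from the SMILES: C3H6ClNO4.
DoU = (2C + 2 + N − H − X)/2 = (2·3 + 2 + 1 − 6 − 1)/2 = 2/2 = 1.
(Structurally: 0 ring(s) + 1 π bond(s) = 1.)

1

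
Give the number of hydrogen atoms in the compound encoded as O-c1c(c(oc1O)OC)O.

6

Hydrogens are implicit in SMILES; fill each atom to its normal valence:
  4 × C (aromatic): no H
  3 × O: 1 H each → 3
  1 × C: 3 H
  1 × O (aromatic): no H
  1 × O: no H
  Total hydrogens = 6.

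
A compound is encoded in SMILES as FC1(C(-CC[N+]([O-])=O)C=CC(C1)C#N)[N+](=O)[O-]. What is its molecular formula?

Heavy atoms from the SMILES: 9 C, 1 F, 3 N, 4 O.
Implicit hydrogens by atom environment:
  4 × C: 1 H each → 4
  3 × C: 2 H each → 6
  2 × C: no H
  2 × N (charge +1): no H
  2 × O: no H
  2 × O (charge -1): no H
  1 × F: no H
  1 × N: no H
  Total hydrogens = 10.
Molecular formula: C9H10FN3O4

C9H10FN3O4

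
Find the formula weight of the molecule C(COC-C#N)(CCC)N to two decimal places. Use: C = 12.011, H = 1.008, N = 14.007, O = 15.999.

Molecular formula: C7H14N2O.
M = 7×12.011 + 14×1.008 + 2×14.007 + 1×15.999 = 142.20 g/mol.

142.20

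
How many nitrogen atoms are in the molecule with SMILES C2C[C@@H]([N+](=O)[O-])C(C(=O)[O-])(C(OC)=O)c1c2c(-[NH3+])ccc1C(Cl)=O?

The symbol for nitrogen appears 2 times in the SMILES.

2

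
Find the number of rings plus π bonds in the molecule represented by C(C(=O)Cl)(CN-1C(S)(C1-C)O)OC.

Molecular formula from the SMILES: C7H12ClNO3S.
DoU = (2C + 2 + N − H − X)/2 = (2·7 + 2 + 1 − 12 − 1)/2 = 4/2 = 2.
(Structurally: 1 ring(s) + 1 π bond(s) = 2.)

2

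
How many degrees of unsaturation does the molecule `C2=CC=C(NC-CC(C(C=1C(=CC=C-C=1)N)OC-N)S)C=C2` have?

8

Molecular formula from the SMILES: C17H23N3OS.
DoU = (2C + 2 + N − H − X)/2 = (2·17 + 2 + 3 − 23 − 0)/2 = 16/2 = 8.
(Structurally: 2 ring(s) + 6 π bond(s) = 8.)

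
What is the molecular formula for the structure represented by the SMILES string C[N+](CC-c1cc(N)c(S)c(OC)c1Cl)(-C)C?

Heavy atoms from the SMILES: 12 C, 1 Cl, 2 N, 1 O, 1 S.
Implicit hydrogens by atom environment:
  5 × C (aromatic): no H
  4 × C: 3 H each → 12
  2 × C: 2 H each → 4
  1 × C (aromatic): 1 H
  1 × Cl: no H
  1 × N: 2 H
  1 × N (charge +1): no H
  1 × O: no H
  1 × S: 1 H
  Total hydrogens = 20.
Net charge +1.
Molecular formula: C12H20ClN2OS+

C12H20ClN2OS+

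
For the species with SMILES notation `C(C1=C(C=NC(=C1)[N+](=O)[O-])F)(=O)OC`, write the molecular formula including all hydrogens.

Heavy atoms from the SMILES: 7 C, 1 F, 2 N, 4 O.
Implicit hydrogens by atom environment:
  3 × C (aromatic): no H
  3 × O: no H
  2 × C (aromatic): 1 H each → 2
  1 × C: 3 H
  1 × C: no H
  1 × F: no H
  1 × N (aromatic): no H
  1 × N (charge +1): no H
  1 × O (charge -1): no H
  Total hydrogens = 5.
Molecular formula: C7H5FN2O4

C7H5FN2O4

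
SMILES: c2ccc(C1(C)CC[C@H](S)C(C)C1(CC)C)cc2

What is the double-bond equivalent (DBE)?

5

Molecular formula from the SMILES: C17H26S.
DoU = (2C + 2 + N − H − X)/2 = (2·17 + 2 + 0 − 26 − 0)/2 = 10/2 = 5.
(Structurally: 2 ring(s) + 3 π bond(s) = 5.)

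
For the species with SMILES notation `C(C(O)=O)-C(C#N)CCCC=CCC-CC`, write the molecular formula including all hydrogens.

Heavy atoms from the SMILES: 13 C, 1 N, 2 O.
Implicit hydrogens by atom environment:
  7 × C: 2 H each → 14
  3 × C: 1 H each → 3
  2 × C: no H
  1 × C: 3 H
  1 × N: no H
  1 × O: 1 H
  1 × O: no H
  Total hydrogens = 21.
Molecular formula: C13H21NO2

C13H21NO2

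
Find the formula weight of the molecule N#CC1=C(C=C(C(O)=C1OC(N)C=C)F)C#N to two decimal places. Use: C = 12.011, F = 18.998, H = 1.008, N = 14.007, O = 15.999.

233.20

Molecular formula: C11H8FN3O2.
M = 11×12.011 + 1×18.998 + 8×1.008 + 3×14.007 + 2×15.999 = 233.20 g/mol.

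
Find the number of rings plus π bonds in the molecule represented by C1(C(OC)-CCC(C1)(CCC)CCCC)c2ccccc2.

Molecular formula from the SMILES: C20H32O.
DoU = (2C + 2 + N − H − X)/2 = (2·20 + 2 + 0 − 32 − 0)/2 = 10/2 = 5.
(Structurally: 2 ring(s) + 3 π bond(s) = 5.)

5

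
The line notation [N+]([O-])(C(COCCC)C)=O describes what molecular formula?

Heavy atoms from the SMILES: 6 C, 1 N, 3 O.
Implicit hydrogens by atom environment:
  3 × C: 2 H each → 6
  2 × C: 3 H each → 6
  2 × O: no H
  1 × C: 1 H
  1 × N (charge +1): no H
  1 × O (charge -1): no H
  Total hydrogens = 13.
Molecular formula: C6H13NO3

C6H13NO3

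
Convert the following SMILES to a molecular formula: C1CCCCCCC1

C8H16

Heavy atoms from the SMILES: 8 C.
Implicit hydrogens by atom environment:
  8 × C: 2 H each → 16
  Total hydrogens = 16.
Molecular formula: C8H16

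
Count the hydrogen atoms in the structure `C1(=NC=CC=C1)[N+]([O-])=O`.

Hydrogens are implicit in SMILES; fill each atom to its normal valence:
  4 × C (aromatic): 1 H each → 4
  1 × C (aromatic): no H
  1 × N (aromatic): no H
  1 × N (charge +1): no H
  1 × O: no H
  1 × O (charge -1): no H
  Total hydrogens = 4.

4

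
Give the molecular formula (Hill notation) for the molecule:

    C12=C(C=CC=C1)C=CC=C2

C10H8

Heavy atoms from the SMILES: 10 C.
Implicit hydrogens by atom environment:
  8 × C (aromatic): 1 H each → 8
  2 × C (aromatic): no H
  Total hydrogens = 8.
Molecular formula: C10H8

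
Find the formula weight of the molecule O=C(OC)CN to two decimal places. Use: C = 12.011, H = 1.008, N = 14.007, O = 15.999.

Molecular formula: C3H7NO2.
M = 3×12.011 + 7×1.008 + 1×14.007 + 2×15.999 = 89.09 g/mol.

89.09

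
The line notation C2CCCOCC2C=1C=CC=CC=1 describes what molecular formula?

C12H16O

Heavy atoms from the SMILES: 12 C, 1 O.
Implicit hydrogens by atom environment:
  5 × C: 2 H each → 10
  5 × C (aromatic): 1 H each → 5
  1 × C: 1 H
  1 × C (aromatic): no H
  1 × O: no H
  Total hydrogens = 16.
Molecular formula: C12H16O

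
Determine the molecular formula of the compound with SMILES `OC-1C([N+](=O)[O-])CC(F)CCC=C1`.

Heavy atoms from the SMILES: 8 C, 1 F, 1 N, 3 O.
Implicit hydrogens by atom environment:
  5 × C: 1 H each → 5
  3 × C: 2 H each → 6
  1 × F: no H
  1 × N (charge +1): no H
  1 × O: 1 H
  1 × O: no H
  1 × O (charge -1): no H
  Total hydrogens = 12.
Molecular formula: C8H12FNO3

C8H12FNO3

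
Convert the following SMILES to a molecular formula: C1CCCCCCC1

Heavy atoms from the SMILES: 8 C.
Implicit hydrogens by atom environment:
  8 × C: 2 H each → 16
  Total hydrogens = 16.
Molecular formula: C8H16

C8H16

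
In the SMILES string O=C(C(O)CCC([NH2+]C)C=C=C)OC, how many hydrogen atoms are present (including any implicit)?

Hydrogens are implicit in SMILES; fill each atom to its normal valence:
  3 × C: 2 H each → 6
  3 × C: 1 H each → 3
  2 × C: 3 H each → 6
  2 × C: no H
  2 × O: no H
  1 × N (charge +1): 2 H
  1 × O: 1 H
  Total hydrogens = 18.

18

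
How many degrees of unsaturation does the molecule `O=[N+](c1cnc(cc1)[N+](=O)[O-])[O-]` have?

6

Molecular formula from the SMILES: C5H3N3O4.
DoU = (2C + 2 + N − H − X)/2 = (2·5 + 2 + 3 − 3 − 0)/2 = 12/2 = 6.
(Structurally: 1 ring(s) + 5 π bond(s) = 6.)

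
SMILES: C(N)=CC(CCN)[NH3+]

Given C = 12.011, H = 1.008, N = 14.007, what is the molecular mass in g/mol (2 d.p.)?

Molecular formula: C5H14N3+.
M = 5×12.011 + 14×1.008 + 3×14.007 = 116.19 g/mol.

116.19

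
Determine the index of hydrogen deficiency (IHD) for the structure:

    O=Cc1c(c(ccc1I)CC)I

Molecular formula from the SMILES: C9H8I2O.
DoU = (2C + 2 + N − H − X)/2 = (2·9 + 2 + 0 − 8 − 2)/2 = 10/2 = 5.
(Structurally: 1 ring(s) + 4 π bond(s) = 5.)

5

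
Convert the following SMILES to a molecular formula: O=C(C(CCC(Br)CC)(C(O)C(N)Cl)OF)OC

Heavy atoms from the SMILES: 1 Br, 10 C, 1 Cl, 1 F, 1 N, 4 O.
Implicit hydrogens by atom environment:
  3 × C: 2 H each → 6
  3 × C: 1 H each → 3
  3 × O: no H
  2 × C: 3 H each → 6
  2 × C: no H
  1 × Br: no H
  1 × Cl: no H
  1 × F: no H
  1 × N: 2 H
  1 × O: 1 H
  Total hydrogens = 18.
Molecular formula: C10H18BrClFNO4

C10H18BrClFNO4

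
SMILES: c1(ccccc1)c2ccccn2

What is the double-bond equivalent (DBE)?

8

Molecular formula from the SMILES: C11H9N.
DoU = (2C + 2 + N − H − X)/2 = (2·11 + 2 + 1 − 9 − 0)/2 = 16/2 = 8.
(Structurally: 2 ring(s) + 6 π bond(s) = 8.)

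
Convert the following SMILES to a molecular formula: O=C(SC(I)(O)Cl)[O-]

C2HClIO3S-

Heavy atoms from the SMILES: 2 C, 1 Cl, 1 I, 3 O, 1 S.
Implicit hydrogens by atom environment:
  2 × C: no H
  1 × Cl: no H
  1 × I: no H
  1 × O: 1 H
  1 × O: no H
  1 × O (charge -1): no H
  1 × S: no H
  Total hydrogens = 1.
Net charge -1.
Molecular formula: C2HClIO3S-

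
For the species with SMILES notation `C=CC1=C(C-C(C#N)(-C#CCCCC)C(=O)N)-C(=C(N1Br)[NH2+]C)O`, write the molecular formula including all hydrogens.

Heavy atoms from the SMILES: 1 Br, 17 C, 4 N, 2 O.
Implicit hydrogens by atom environment:
  5 × C: 2 H each → 10
  5 × C: no H
  4 × C (aromatic): no H
  2 × C: 3 H each → 6
  1 × Br: no H
  1 × C: 1 H
  1 × N (charge +1): 2 H
  1 × N: 2 H
  1 × N (aromatic): no H
  1 × N: no H
  1 × O: 1 H
  1 × O: no H
  Total hydrogens = 22.
Net charge +1.
Molecular formula: C17H22BrN4O2+

C17H22BrN4O2+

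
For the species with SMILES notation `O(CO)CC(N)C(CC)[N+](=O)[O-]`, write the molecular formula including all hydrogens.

C6H14N2O4

Heavy atoms from the SMILES: 6 C, 2 N, 4 O.
Implicit hydrogens by atom environment:
  3 × C: 2 H each → 6
  2 × C: 1 H each → 2
  2 × O: no H
  1 × C: 3 H
  1 × N: 2 H
  1 × N (charge +1): no H
  1 × O: 1 H
  1 × O (charge -1): no H
  Total hydrogens = 14.
Molecular formula: C6H14N2O4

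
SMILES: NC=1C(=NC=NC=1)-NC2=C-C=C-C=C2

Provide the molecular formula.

C10H10N4

Heavy atoms from the SMILES: 10 C, 4 N.
Implicit hydrogens by atom environment:
  7 × C (aromatic): 1 H each → 7
  3 × C (aromatic): no H
  2 × N (aromatic): no H
  1 × N: 2 H
  1 × N: 1 H
  Total hydrogens = 10.
Molecular formula: C10H10N4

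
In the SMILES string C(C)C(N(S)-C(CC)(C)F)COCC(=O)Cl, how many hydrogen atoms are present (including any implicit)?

19

Hydrogens are implicit in SMILES; fill each atom to its normal valence:
  4 × C: 2 H each → 8
  3 × C: 3 H each → 9
  2 × C: no H
  2 × O: no H
  1 × C: 1 H
  1 × Cl: no H
  1 × F: no H
  1 × N: no H
  1 × S: 1 H
  Total hydrogens = 19.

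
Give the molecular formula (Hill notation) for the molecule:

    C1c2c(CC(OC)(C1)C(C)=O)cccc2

C13H16O2

Heavy atoms from the SMILES: 13 C, 2 O.
Implicit hydrogens by atom environment:
  4 × C (aromatic): 1 H each → 4
  3 × C: 2 H each → 6
  2 × C: 3 H each → 6
  2 × C (aromatic): no H
  2 × C: no H
  2 × O: no H
  Total hydrogens = 16.
Molecular formula: C13H16O2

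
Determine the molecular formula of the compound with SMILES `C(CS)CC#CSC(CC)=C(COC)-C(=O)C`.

C13H20O2S2

Heavy atoms from the SMILES: 13 C, 2 O, 2 S.
Implicit hydrogens by atom environment:
  5 × C: 2 H each → 10
  5 × C: no H
  3 × C: 3 H each → 9
  2 × O: no H
  1 × S: 1 H
  1 × S: no H
  Total hydrogens = 20.
Molecular formula: C13H20O2S2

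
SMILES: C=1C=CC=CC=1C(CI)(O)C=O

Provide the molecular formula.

Heavy atoms from the SMILES: 9 C, 1 I, 2 O.
Implicit hydrogens by atom environment:
  5 × C (aromatic): 1 H each → 5
  1 × C: 2 H
  1 × C: 1 H
  1 × C: no H
  1 × C (aromatic): no H
  1 × I: no H
  1 × O: 1 H
  1 × O: no H
  Total hydrogens = 9.
Molecular formula: C9H9IO2

C9H9IO2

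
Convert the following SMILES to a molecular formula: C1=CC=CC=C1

C6H6

Heavy atoms from the SMILES: 6 C.
Implicit hydrogens by atom environment:
  6 × C (aromatic): 1 H each → 6
  Total hydrogens = 6.
Molecular formula: C6H6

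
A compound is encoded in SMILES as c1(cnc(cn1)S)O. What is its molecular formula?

Heavy atoms from the SMILES: 4 C, 2 N, 1 O, 1 S.
Implicit hydrogens by atom environment:
  2 × C (aromatic): 1 H each → 2
  2 × C (aromatic): no H
  2 × N (aromatic): no H
  1 × O: 1 H
  1 × S: 1 H
  Total hydrogens = 4.
Molecular formula: C4H4N2OS

C4H4N2OS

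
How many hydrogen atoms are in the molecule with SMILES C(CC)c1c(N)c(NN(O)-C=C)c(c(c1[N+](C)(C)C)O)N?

Hydrogens are implicit in SMILES; fill each atom to its normal valence:
  6 × C (aromatic): no H
  4 × C: 3 H each → 12
  3 × C: 2 H each → 6
  2 × N: 2 H each → 4
  2 × O: 1 H each → 2
  1 × C: 1 H
  1 × N: 1 H
  1 × N (charge +1): no H
  1 × N: no H
  Total hydrogens = 26.

26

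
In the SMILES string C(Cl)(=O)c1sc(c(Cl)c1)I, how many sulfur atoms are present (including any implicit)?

The symbol for sulfur appears 1 time in the SMILES.

1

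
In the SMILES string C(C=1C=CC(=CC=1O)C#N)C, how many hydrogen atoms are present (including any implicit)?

9

Hydrogens are implicit in SMILES; fill each atom to its normal valence:
  3 × C (aromatic): 1 H each → 3
  3 × C (aromatic): no H
  1 × C: 3 H
  1 × C: 2 H
  1 × C: no H
  1 × N: no H
  1 × O: 1 H
  Total hydrogens = 9.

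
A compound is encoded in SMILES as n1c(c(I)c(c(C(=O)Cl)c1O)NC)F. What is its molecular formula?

C7H5ClFIN2O2

Heavy atoms from the SMILES: 7 C, 1 Cl, 1 F, 1 I, 2 N, 2 O.
Implicit hydrogens by atom environment:
  5 × C (aromatic): no H
  1 × C: 3 H
  1 × C: no H
  1 × Cl: no H
  1 × F: no H
  1 × I: no H
  1 × N: 1 H
  1 × N (aromatic): no H
  1 × O: 1 H
  1 × O: no H
  Total hydrogens = 5.
Molecular formula: C7H5ClFIN2O2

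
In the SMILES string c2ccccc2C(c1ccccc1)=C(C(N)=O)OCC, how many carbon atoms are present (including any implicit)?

The symbol for carbon appears 17 times in the SMILES. Lowercase c denotes aromatic carbon and counts toward C.

17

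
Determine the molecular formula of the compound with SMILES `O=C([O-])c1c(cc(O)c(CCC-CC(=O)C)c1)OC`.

Heavy atoms from the SMILES: 14 C, 5 O.
Implicit hydrogens by atom environment:
  4 × C: 2 H each → 8
  4 × C (aromatic): no H
  3 × O: no H
  2 × C: 3 H each → 6
  2 × C (aromatic): 1 H each → 2
  2 × C: no H
  1 × O: 1 H
  1 × O (charge -1): no H
  Total hydrogens = 17.
Net charge -1.
Molecular formula: C14H17O5-

C14H17O5-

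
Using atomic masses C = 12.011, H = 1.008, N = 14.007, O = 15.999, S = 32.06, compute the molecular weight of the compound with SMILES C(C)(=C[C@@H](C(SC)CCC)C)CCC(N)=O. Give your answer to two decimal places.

243.41

Molecular formula: C13H25NOS.
M = 13×12.011 + 25×1.008 + 1×14.007 + 1×15.999 + 1×32.06 = 243.41 g/mol.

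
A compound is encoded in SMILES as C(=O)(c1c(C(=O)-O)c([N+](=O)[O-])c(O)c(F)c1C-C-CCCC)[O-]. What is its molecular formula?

C14H15FNO7-

Heavy atoms from the SMILES: 14 C, 1 F, 1 N, 7 O.
Implicit hydrogens by atom environment:
  6 × C (aromatic): no H
  5 × C: 2 H each → 10
  3 × O: no H
  2 × C: no H
  2 × O: 1 H each → 2
  2 × O (charge -1): no H
  1 × C: 3 H
  1 × F: no H
  1 × N (charge +1): no H
  Total hydrogens = 15.
Net charge -1.
Molecular formula: C14H15FNO7-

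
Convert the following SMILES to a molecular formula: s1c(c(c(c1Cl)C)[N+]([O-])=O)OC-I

Heavy atoms from the SMILES: 6 C, 1 Cl, 1 I, 1 N, 3 O, 1 S.
Implicit hydrogens by atom environment:
  4 × C (aromatic): no H
  2 × O: no H
  1 × C: 3 H
  1 × C: 2 H
  1 × Cl: no H
  1 × I: no H
  1 × N (charge +1): no H
  1 × O (charge -1): no H
  1 × S (aromatic): no H
  Total hydrogens = 5.
Molecular formula: C6H5ClINO3S

C6H5ClINO3S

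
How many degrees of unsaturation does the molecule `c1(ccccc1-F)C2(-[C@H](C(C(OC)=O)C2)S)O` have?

Molecular formula from the SMILES: C12H13FO3S.
DoU = (2C + 2 + N − H − X)/2 = (2·12 + 2 + 0 − 13 − 1)/2 = 12/2 = 6.
(Structurally: 2 ring(s) + 4 π bond(s) = 6.)

6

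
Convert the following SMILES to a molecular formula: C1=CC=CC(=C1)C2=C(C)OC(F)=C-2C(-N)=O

C12H10FNO2

Heavy atoms from the SMILES: 12 C, 1 F, 1 N, 2 O.
Implicit hydrogens by atom environment:
  5 × C (aromatic): 1 H each → 5
  5 × C (aromatic): no H
  1 × C: 3 H
  1 × C: no H
  1 × F: no H
  1 × N: 2 H
  1 × O (aromatic): no H
  1 × O: no H
  Total hydrogens = 10.
Molecular formula: C12H10FNO2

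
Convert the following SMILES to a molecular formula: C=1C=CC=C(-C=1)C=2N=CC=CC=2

Heavy atoms from the SMILES: 11 C, 1 N.
Implicit hydrogens by atom environment:
  9 × C (aromatic): 1 H each → 9
  2 × C (aromatic): no H
  1 × N (aromatic): no H
  Total hydrogens = 9.
Molecular formula: C11H9N

C11H9N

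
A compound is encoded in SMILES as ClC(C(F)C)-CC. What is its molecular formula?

C5H10ClF

Heavy atoms from the SMILES: 5 C, 1 Cl, 1 F.
Implicit hydrogens by atom environment:
  2 × C: 3 H each → 6
  2 × C: 1 H each → 2
  1 × C: 2 H
  1 × Cl: no H
  1 × F: no H
  Total hydrogens = 10.
Molecular formula: C5H10ClF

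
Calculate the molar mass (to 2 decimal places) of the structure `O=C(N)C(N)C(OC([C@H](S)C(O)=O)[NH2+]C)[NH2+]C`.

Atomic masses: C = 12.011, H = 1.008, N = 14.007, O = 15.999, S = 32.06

Molecular formula: [C8H20N4O4S]2+.
M = 8×12.011 + 20×1.008 + 4×14.007 + 4×15.999 + 1×32.06 = 268.33 g/mol.

268.33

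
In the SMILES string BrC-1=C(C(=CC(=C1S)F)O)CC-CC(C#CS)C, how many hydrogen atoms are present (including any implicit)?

14

Hydrogens are implicit in SMILES; fill each atom to its normal valence:
  5 × C (aromatic): no H
  3 × C: 2 H each → 6
  2 × C: no H
  2 × S: 1 H each → 2
  1 × Br: no H
  1 × C: 3 H
  1 × C (aromatic): 1 H
  1 × C: 1 H
  1 × F: no H
  1 × O: 1 H
  Total hydrogens = 14.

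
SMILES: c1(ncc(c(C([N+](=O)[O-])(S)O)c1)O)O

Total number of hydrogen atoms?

Hydrogens are implicit in SMILES; fill each atom to its normal valence:
  3 × C (aromatic): no H
  3 × O: 1 H each → 3
  2 × C (aromatic): 1 H each → 2
  1 × C: no H
  1 × N (aromatic): no H
  1 × N (charge +1): no H
  1 × O: no H
  1 × O (charge -1): no H
  1 × S: 1 H
  Total hydrogens = 6.

6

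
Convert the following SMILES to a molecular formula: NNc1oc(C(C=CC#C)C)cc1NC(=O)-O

Heavy atoms from the SMILES: 11 C, 3 N, 3 O.
Implicit hydrogens by atom environment:
  4 × C: 1 H each → 4
  3 × C (aromatic): no H
  2 × C: no H
  2 × N: 1 H each → 2
  1 × C: 3 H
  1 × C (aromatic): 1 H
  1 × N: 2 H
  1 × O: 1 H
  1 × O (aromatic): no H
  1 × O: no H
  Total hydrogens = 13.
Molecular formula: C11H13N3O3

C11H13N3O3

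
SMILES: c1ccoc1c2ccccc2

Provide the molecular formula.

Heavy atoms from the SMILES: 10 C, 1 O.
Implicit hydrogens by atom environment:
  8 × C (aromatic): 1 H each → 8
  2 × C (aromatic): no H
  1 × O (aromatic): no H
  Total hydrogens = 8.
Molecular formula: C10H8O

C10H8O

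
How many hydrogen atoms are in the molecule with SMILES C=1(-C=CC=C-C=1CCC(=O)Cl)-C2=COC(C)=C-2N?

14

Hydrogens are implicit in SMILES; fill each atom to its normal valence:
  5 × C (aromatic): 1 H each → 5
  5 × C (aromatic): no H
  2 × C: 2 H each → 4
  1 × C: 3 H
  1 × C: no H
  1 × Cl: no H
  1 × N: 2 H
  1 × O (aromatic): no H
  1 × O: no H
  Total hydrogens = 14.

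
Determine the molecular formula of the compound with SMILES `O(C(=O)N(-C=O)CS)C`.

Heavy atoms from the SMILES: 4 C, 1 N, 3 O, 1 S.
Implicit hydrogens by atom environment:
  3 × O: no H
  1 × C: 3 H
  1 × C: 2 H
  1 × C: 1 H
  1 × C: no H
  1 × N: no H
  1 × S: 1 H
  Total hydrogens = 7.
Molecular formula: C4H7NO3S

C4H7NO3S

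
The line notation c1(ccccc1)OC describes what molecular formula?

C7H8O

Heavy atoms from the SMILES: 7 C, 1 O.
Implicit hydrogens by atom environment:
  5 × C (aromatic): 1 H each → 5
  1 × C: 3 H
  1 × C (aromatic): no H
  1 × O: no H
  Total hydrogens = 8.
Molecular formula: C7H8O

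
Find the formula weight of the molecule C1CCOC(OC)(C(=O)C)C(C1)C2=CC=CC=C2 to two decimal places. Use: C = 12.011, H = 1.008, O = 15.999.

248.32

Molecular formula: C15H20O3.
M = 15×12.011 + 20×1.008 + 3×15.999 = 248.32 g/mol.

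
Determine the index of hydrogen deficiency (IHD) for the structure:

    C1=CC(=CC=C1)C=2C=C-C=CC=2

Molecular formula from the SMILES: C12H10.
DoU = (2C + 2 + N − H − X)/2 = (2·12 + 2 + 0 − 10 − 0)/2 = 16/2 = 8.
(Structurally: 2 ring(s) + 6 π bond(s) = 8.)

8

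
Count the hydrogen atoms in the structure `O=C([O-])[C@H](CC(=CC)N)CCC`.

16

Hydrogens are implicit in SMILES; fill each atom to its normal valence:
  3 × C: 2 H each → 6
  2 × C: 3 H each → 6
  2 × C: 1 H each → 2
  2 × C: no H
  1 × N: 2 H
  1 × O: no H
  1 × O (charge -1): no H
  Total hydrogens = 16.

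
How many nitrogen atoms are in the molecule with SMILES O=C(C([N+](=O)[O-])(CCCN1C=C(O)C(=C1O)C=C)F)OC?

2

The symbol for nitrogen appears 2 times in the SMILES.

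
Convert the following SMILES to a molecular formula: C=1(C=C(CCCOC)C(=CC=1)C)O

Heavy atoms from the SMILES: 11 C, 2 O.
Implicit hydrogens by atom environment:
  3 × C: 2 H each → 6
  3 × C (aromatic): 1 H each → 3
  3 × C (aromatic): no H
  2 × C: 3 H each → 6
  1 × O: 1 H
  1 × O: no H
  Total hydrogens = 16.
Molecular formula: C11H16O2

C11H16O2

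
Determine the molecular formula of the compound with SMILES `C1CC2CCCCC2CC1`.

C10H18

Heavy atoms from the SMILES: 10 C.
Implicit hydrogens by atom environment:
  8 × C: 2 H each → 16
  2 × C: 1 H each → 2
  Total hydrogens = 18.
Molecular formula: C10H18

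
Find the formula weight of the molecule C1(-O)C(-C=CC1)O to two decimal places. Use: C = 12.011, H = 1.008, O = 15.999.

100.12

Molecular formula: C5H8O2.
M = 5×12.011 + 8×1.008 + 2×15.999 = 100.12 g/mol.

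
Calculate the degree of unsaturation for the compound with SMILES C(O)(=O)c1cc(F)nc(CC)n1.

5

Molecular formula from the SMILES: C7H7FN2O2.
DoU = (2C + 2 + N − H − X)/2 = (2·7 + 2 + 2 − 7 − 1)/2 = 10/2 = 5.
(Structurally: 1 ring(s) + 4 π bond(s) = 5.)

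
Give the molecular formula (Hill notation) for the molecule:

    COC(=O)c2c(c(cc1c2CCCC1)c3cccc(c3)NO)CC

C20H23NO3

Heavy atoms from the SMILES: 20 C, 1 N, 3 O.
Implicit hydrogens by atom environment:
  7 × C (aromatic): no H
  5 × C: 2 H each → 10
  5 × C (aromatic): 1 H each → 5
  2 × C: 3 H each → 6
  2 × O: no H
  1 × C: no H
  1 × N: 1 H
  1 × O: 1 H
  Total hydrogens = 23.
Molecular formula: C20H23NO3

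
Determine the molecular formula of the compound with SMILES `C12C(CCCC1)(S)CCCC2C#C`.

C12H18S

Heavy atoms from the SMILES: 12 C, 1 S.
Implicit hydrogens by atom environment:
  7 × C: 2 H each → 14
  3 × C: 1 H each → 3
  2 × C: no H
  1 × S: 1 H
  Total hydrogens = 18.
Molecular formula: C12H18S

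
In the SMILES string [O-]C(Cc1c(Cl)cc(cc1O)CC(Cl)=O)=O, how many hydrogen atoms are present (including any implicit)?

7

Hydrogens are implicit in SMILES; fill each atom to its normal valence:
  4 × C (aromatic): no H
  2 × C: 2 H each → 4
  2 × C (aromatic): 1 H each → 2
  2 × C: no H
  2 × Cl: no H
  2 × O: no H
  1 × O: 1 H
  1 × O (charge -1): no H
  Total hydrogens = 7.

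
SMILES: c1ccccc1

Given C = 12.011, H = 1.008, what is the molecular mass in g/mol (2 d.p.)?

Molecular formula: C6H6.
M = 6×12.011 + 6×1.008 = 78.11 g/mol.

78.11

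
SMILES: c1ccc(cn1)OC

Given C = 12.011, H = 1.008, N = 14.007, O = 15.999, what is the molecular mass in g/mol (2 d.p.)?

109.13

Molecular formula: C6H7NO.
M = 6×12.011 + 7×1.008 + 1×14.007 + 1×15.999 = 109.13 g/mol.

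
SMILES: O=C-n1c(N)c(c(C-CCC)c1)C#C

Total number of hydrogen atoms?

14

Hydrogens are implicit in SMILES; fill each atom to its normal valence:
  3 × C: 2 H each → 6
  3 × C (aromatic): no H
  2 × C: 1 H each → 2
  1 × C: 3 H
  1 × C (aromatic): 1 H
  1 × C: no H
  1 × N: 2 H
  1 × N (aromatic): no H
  1 × O: no H
  Total hydrogens = 14.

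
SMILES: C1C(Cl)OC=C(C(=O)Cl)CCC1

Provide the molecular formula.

Heavy atoms from the SMILES: 8 C, 2 Cl, 2 O.
Implicit hydrogens by atom environment:
  4 × C: 2 H each → 8
  2 × C: 1 H each → 2
  2 × C: no H
  2 × Cl: no H
  2 × O: no H
  Total hydrogens = 10.
Molecular formula: C8H10Cl2O2

C8H10Cl2O2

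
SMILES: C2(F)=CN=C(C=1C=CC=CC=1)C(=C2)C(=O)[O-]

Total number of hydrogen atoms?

7

Hydrogens are implicit in SMILES; fill each atom to its normal valence:
  7 × C (aromatic): 1 H each → 7
  4 × C (aromatic): no H
  1 × C: no H
  1 × F: no H
  1 × N (aromatic): no H
  1 × O: no H
  1 × O (charge -1): no H
  Total hydrogens = 7.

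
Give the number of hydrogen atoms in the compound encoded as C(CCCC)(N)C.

Hydrogens are implicit in SMILES; fill each atom to its normal valence:
  3 × C: 2 H each → 6
  2 × C: 3 H each → 6
  1 × C: 1 H
  1 × N: 2 H
  Total hydrogens = 15.

15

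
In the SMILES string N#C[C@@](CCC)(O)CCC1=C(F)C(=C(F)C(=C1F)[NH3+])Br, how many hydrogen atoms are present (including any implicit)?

Hydrogens are implicit in SMILES; fill each atom to its normal valence:
  6 × C (aromatic): no H
  4 × C: 2 H each → 8
  3 × F: no H
  2 × C: no H
  1 × Br: no H
  1 × C: 3 H
  1 × N (charge +1): 3 H
  1 × N: no H
  1 × O: 1 H
  Total hydrogens = 15.

15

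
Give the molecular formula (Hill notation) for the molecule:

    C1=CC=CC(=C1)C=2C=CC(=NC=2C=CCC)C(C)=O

Heavy atoms from the SMILES: 17 C, 1 N, 1 O.
Implicit hydrogens by atom environment:
  7 × C (aromatic): 1 H each → 7
  4 × C (aromatic): no H
  2 × C: 3 H each → 6
  2 × C: 1 H each → 2
  1 × C: 2 H
  1 × C: no H
  1 × N (aromatic): no H
  1 × O: no H
  Total hydrogens = 17.
Molecular formula: C17H17NO

C17H17NO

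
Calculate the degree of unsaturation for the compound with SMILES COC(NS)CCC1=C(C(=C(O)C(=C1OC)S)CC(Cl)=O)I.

5

Molecular formula from the SMILES: C13H17ClINO4S2.
DoU = (2C + 2 + N − H − X)/2 = (2·13 + 2 + 1 − 17 − 2)/2 = 10/2 = 5.
(Structurally: 1 ring(s) + 4 π bond(s) = 5.)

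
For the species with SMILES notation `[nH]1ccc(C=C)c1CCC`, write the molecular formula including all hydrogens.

C9H13N

Heavy atoms from the SMILES: 9 C, 1 N.
Implicit hydrogens by atom environment:
  3 × C: 2 H each → 6
  2 × C (aromatic): 1 H each → 2
  2 × C (aromatic): no H
  1 × C: 3 H
  1 × C: 1 H
  1 × N (aromatic): 1 H
  Total hydrogens = 13.
Molecular formula: C9H13N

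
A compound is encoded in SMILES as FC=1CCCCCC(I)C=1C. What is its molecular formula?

C9H14FI

Heavy atoms from the SMILES: 9 C, 1 F, 1 I.
Implicit hydrogens by atom environment:
  5 × C: 2 H each → 10
  2 × C: no H
  1 × C: 3 H
  1 × C: 1 H
  1 × F: no H
  1 × I: no H
  Total hydrogens = 14.
Molecular formula: C9H14FI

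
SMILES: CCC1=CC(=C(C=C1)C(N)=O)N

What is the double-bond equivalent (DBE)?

Molecular formula from the SMILES: C9H12N2O.
DoU = (2C + 2 + N − H − X)/2 = (2·9 + 2 + 2 − 12 − 0)/2 = 10/2 = 5.
(Structurally: 1 ring(s) + 4 π bond(s) = 5.)

5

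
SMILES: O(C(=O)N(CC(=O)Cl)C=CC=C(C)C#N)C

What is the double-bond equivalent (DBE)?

6

Molecular formula from the SMILES: C10H11ClN2O3.
DoU = (2C + 2 + N − H − X)/2 = (2·10 + 2 + 2 − 11 − 1)/2 = 12/2 = 6.
(Structurally: 0 ring(s) + 6 π bond(s) = 6.)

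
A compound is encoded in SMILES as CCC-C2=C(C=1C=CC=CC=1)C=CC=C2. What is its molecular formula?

C15H16

Heavy atoms from the SMILES: 15 C.
Implicit hydrogens by atom environment:
  9 × C (aromatic): 1 H each → 9
  3 × C (aromatic): no H
  2 × C: 2 H each → 4
  1 × C: 3 H
  Total hydrogens = 16.
Molecular formula: C15H16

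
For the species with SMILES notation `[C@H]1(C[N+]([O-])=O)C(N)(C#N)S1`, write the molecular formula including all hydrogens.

C4H5N3O2S

Heavy atoms from the SMILES: 4 C, 3 N, 2 O, 1 S.
Implicit hydrogens by atom environment:
  2 × C: no H
  1 × C: 2 H
  1 × C: 1 H
  1 × N: 2 H
  1 × N: no H
  1 × N (charge +1): no H
  1 × O: no H
  1 × O (charge -1): no H
  1 × S: no H
  Total hydrogens = 5.
Molecular formula: C4H5N3O2S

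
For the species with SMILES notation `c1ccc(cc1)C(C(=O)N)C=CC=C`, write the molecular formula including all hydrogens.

Heavy atoms from the SMILES: 12 C, 1 N, 1 O.
Implicit hydrogens by atom environment:
  5 × C (aromatic): 1 H each → 5
  4 × C: 1 H each → 4
  1 × C: 2 H
  1 × C: no H
  1 × C (aromatic): no H
  1 × N: 2 H
  1 × O: no H
  Total hydrogens = 13.
Molecular formula: C12H13NO

C12H13NO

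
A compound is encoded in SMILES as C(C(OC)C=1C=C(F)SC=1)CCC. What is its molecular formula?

Heavy atoms from the SMILES: 10 C, 1 F, 1 O, 1 S.
Implicit hydrogens by atom environment:
  3 × C: 2 H each → 6
  2 × C: 3 H each → 6
  2 × C (aromatic): 1 H each → 2
  2 × C (aromatic): no H
  1 × C: 1 H
  1 × F: no H
  1 × O: no H
  1 × S (aromatic): no H
  Total hydrogens = 15.
Molecular formula: C10H15FOS

C10H15FOS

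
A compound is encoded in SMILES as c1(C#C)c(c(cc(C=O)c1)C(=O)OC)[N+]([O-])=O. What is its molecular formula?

Heavy atoms from the SMILES: 11 C, 1 N, 5 O.
Implicit hydrogens by atom environment:
  4 × C (aromatic): no H
  4 × O: no H
  2 × C (aromatic): 1 H each → 2
  2 × C: 1 H each → 2
  2 × C: no H
  1 × C: 3 H
  1 × N (charge +1): no H
  1 × O (charge -1): no H
  Total hydrogens = 7.
Molecular formula: C11H7NO5

C11H7NO5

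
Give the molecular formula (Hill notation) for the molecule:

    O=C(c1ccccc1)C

C8H8O

Heavy atoms from the SMILES: 8 C, 1 O.
Implicit hydrogens by atom environment:
  5 × C (aromatic): 1 H each → 5
  1 × C: 3 H
  1 × C (aromatic): no H
  1 × C: no H
  1 × O: no H
  Total hydrogens = 8.
Molecular formula: C8H8O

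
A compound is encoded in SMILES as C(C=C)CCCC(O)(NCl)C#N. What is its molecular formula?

Heavy atoms from the SMILES: 8 C, 1 Cl, 2 N, 1 O.
Implicit hydrogens by atom environment:
  5 × C: 2 H each → 10
  2 × C: no H
  1 × C: 1 H
  1 × Cl: no H
  1 × N: 1 H
  1 × N: no H
  1 × O: 1 H
  Total hydrogens = 13.
Molecular formula: C8H13ClN2O

C8H13ClN2O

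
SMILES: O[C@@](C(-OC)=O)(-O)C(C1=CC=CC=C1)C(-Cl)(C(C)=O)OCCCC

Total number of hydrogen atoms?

23

Hydrogens are implicit in SMILES; fill each atom to its normal valence:
  5 × C (aromatic): 1 H each → 5
  4 × C: no H
  4 × O: no H
  3 × C: 3 H each → 9
  3 × C: 2 H each → 6
  2 × O: 1 H each → 2
  1 × C: 1 H
  1 × C (aromatic): no H
  1 × Cl: no H
  Total hydrogens = 23.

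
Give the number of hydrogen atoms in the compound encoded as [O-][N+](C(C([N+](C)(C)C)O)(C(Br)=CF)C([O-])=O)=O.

12

Hydrogens are implicit in SMILES; fill each atom to its normal valence:
  3 × C: 3 H each → 9
  3 × C: no H
  2 × C: 1 H each → 2
  2 × N (charge +1): no H
  2 × O: no H
  2 × O (charge -1): no H
  1 × Br: no H
  1 × F: no H
  1 × O: 1 H
  Total hydrogens = 12.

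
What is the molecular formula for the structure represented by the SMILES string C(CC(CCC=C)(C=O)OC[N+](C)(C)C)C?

C13H26NO2+

Heavy atoms from the SMILES: 13 C, 1 N, 2 O.
Implicit hydrogens by atom environment:
  6 × C: 2 H each → 12
  4 × C: 3 H each → 12
  2 × C: 1 H each → 2
  2 × O: no H
  1 × C: no H
  1 × N (charge +1): no H
  Total hydrogens = 26.
Net charge +1.
Molecular formula: C13H26NO2+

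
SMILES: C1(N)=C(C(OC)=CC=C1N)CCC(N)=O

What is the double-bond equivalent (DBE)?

5

Molecular formula from the SMILES: C10H15N3O2.
DoU = (2C + 2 + N − H − X)/2 = (2·10 + 2 + 3 − 15 − 0)/2 = 10/2 = 5.
(Structurally: 1 ring(s) + 4 π bond(s) = 5.)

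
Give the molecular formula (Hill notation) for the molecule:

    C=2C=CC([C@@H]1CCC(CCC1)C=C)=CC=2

C15H20

Heavy atoms from the SMILES: 15 C.
Implicit hydrogens by atom environment:
  6 × C: 2 H each → 12
  5 × C (aromatic): 1 H each → 5
  3 × C: 1 H each → 3
  1 × C (aromatic): no H
  Total hydrogens = 20.
Molecular formula: C15H20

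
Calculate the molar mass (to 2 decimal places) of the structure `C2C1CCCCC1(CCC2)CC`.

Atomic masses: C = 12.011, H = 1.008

Molecular formula: C12H22.
M = 12×12.011 + 22×1.008 = 166.31 g/mol.

166.31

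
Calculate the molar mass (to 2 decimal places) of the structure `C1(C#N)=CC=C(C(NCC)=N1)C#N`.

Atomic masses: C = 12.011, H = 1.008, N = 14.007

Molecular formula: C9H8N4.
M = 9×12.011 + 8×1.008 + 4×14.007 = 172.19 g/mol.

172.19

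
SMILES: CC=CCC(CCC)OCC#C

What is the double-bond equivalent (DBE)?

Molecular formula from the SMILES: C11H18O.
DoU = (2C + 2 + N − H − X)/2 = (2·11 + 2 + 0 − 18 − 0)/2 = 6/2 = 3.
(Structurally: 0 ring(s) + 3 π bond(s) = 3.)

3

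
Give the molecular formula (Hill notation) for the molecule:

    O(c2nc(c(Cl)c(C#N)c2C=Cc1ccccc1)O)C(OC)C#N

C17H12ClN3O3

Heavy atoms from the SMILES: 17 C, 1 Cl, 3 N, 3 O.
Implicit hydrogens by atom environment:
  6 × C (aromatic): no H
  5 × C (aromatic): 1 H each → 5
  3 × C: 1 H each → 3
  2 × C: no H
  2 × N: no H
  2 × O: no H
  1 × C: 3 H
  1 × Cl: no H
  1 × N (aromatic): no H
  1 × O: 1 H
  Total hydrogens = 12.
Molecular formula: C17H12ClN3O3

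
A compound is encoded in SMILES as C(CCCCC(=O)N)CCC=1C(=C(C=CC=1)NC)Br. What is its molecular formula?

Heavy atoms from the SMILES: 1 Br, 15 C, 2 N, 1 O.
Implicit hydrogens by atom environment:
  7 × C: 2 H each → 14
  3 × C (aromatic): 1 H each → 3
  3 × C (aromatic): no H
  1 × Br: no H
  1 × C: 3 H
  1 × C: no H
  1 × N: 2 H
  1 × N: 1 H
  1 × O: no H
  Total hydrogens = 23.
Molecular formula: C15H23BrN2O

C15H23BrN2O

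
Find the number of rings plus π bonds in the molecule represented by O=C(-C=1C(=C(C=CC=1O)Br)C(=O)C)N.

Molecular formula from the SMILES: C9H8BrNO3.
DoU = (2C + 2 + N − H − X)/2 = (2·9 + 2 + 1 − 8 − 1)/2 = 12/2 = 6.
(Structurally: 1 ring(s) + 5 π bond(s) = 6.)

6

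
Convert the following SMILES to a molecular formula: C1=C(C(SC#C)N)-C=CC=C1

Heavy atoms from the SMILES: 9 C, 1 N, 1 S.
Implicit hydrogens by atom environment:
  5 × C (aromatic): 1 H each → 5
  2 × C: 1 H each → 2
  1 × C: no H
  1 × C (aromatic): no H
  1 × N: 2 H
  1 × S: no H
  Total hydrogens = 9.
Molecular formula: C9H9NS

C9H9NS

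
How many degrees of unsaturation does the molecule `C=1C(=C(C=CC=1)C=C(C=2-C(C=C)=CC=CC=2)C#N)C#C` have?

Molecular formula from the SMILES: C19H13N.
DoU = (2C + 2 + N − H − X)/2 = (2·19 + 2 + 1 − 13 − 0)/2 = 28/2 = 14.
(Structurally: 2 ring(s) + 12 π bond(s) = 14.)

14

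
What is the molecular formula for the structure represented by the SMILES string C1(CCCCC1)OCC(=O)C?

Heavy atoms from the SMILES: 9 C, 2 O.
Implicit hydrogens by atom environment:
  6 × C: 2 H each → 12
  2 × O: no H
  1 × C: 3 H
  1 × C: 1 H
  1 × C: no H
  Total hydrogens = 16.
Molecular formula: C9H16O2

C9H16O2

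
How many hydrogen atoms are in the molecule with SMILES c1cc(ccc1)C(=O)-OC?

Hydrogens are implicit in SMILES; fill each atom to its normal valence:
  5 × C (aromatic): 1 H each → 5
  2 × O: no H
  1 × C: 3 H
  1 × C (aromatic): no H
  1 × C: no H
  Total hydrogens = 8.

8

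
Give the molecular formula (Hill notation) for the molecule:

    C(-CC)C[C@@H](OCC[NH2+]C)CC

C10H24NO+

Heavy atoms from the SMILES: 10 C, 1 N, 1 O.
Implicit hydrogens by atom environment:
  6 × C: 2 H each → 12
  3 × C: 3 H each → 9
  1 × C: 1 H
  1 × N (charge +1): 2 H
  1 × O: no H
  Total hydrogens = 24.
Net charge +1.
Molecular formula: C10H24NO+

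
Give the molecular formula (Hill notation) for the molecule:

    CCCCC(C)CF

Heavy atoms from the SMILES: 7 C, 1 F.
Implicit hydrogens by atom environment:
  4 × C: 2 H each → 8
  2 × C: 3 H each → 6
  1 × C: 1 H
  1 × F: no H
  Total hydrogens = 15.
Molecular formula: C7H15F

C7H15F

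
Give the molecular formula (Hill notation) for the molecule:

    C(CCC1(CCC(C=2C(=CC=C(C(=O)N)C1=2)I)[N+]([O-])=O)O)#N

Heavy atoms from the SMILES: 14 C, 1 I, 3 N, 4 O.
Implicit hydrogens by atom environment:
  4 × C: 2 H each → 8
  4 × C (aromatic): no H
  3 × C: no H
  2 × C (aromatic): 1 H each → 2
  2 × O: no H
  1 × C: 1 H
  1 × I: no H
  1 × N: 2 H
  1 × N (charge +1): no H
  1 × N: no H
  1 × O: 1 H
  1 × O (charge -1): no H
  Total hydrogens = 14.
Molecular formula: C14H14IN3O4

C14H14IN3O4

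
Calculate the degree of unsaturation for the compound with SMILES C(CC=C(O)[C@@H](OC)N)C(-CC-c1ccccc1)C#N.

Molecular formula from the SMILES: C16H22N2O2.
DoU = (2C + 2 + N − H − X)/2 = (2·16 + 2 + 2 − 22 − 0)/2 = 14/2 = 7.
(Structurally: 1 ring(s) + 6 π bond(s) = 7.)

7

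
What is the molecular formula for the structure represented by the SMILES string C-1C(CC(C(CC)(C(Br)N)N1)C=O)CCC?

Heavy atoms from the SMILES: 1 Br, 12 C, 2 N, 1 O.
Implicit hydrogens by atom environment:
  5 × C: 2 H each → 10
  4 × C: 1 H each → 4
  2 × C: 3 H each → 6
  1 × Br: no H
  1 × C: no H
  1 × N: 2 H
  1 × N: 1 H
  1 × O: no H
  Total hydrogens = 23.
Molecular formula: C12H23BrN2O

C12H23BrN2O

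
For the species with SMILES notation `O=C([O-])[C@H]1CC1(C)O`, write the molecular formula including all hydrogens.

Heavy atoms from the SMILES: 5 C, 3 O.
Implicit hydrogens by atom environment:
  2 × C: no H
  1 × C: 3 H
  1 × C: 2 H
  1 × C: 1 H
  1 × O: 1 H
  1 × O: no H
  1 × O (charge -1): no H
  Total hydrogens = 7.
Net charge -1.
Molecular formula: C5H7O3-

C5H7O3-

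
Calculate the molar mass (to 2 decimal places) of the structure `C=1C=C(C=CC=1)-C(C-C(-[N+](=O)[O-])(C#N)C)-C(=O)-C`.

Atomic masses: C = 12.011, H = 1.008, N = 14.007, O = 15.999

Molecular formula: C13H14N2O3.
M = 13×12.011 + 14×1.008 + 2×14.007 + 3×15.999 = 246.27 g/mol.

246.27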